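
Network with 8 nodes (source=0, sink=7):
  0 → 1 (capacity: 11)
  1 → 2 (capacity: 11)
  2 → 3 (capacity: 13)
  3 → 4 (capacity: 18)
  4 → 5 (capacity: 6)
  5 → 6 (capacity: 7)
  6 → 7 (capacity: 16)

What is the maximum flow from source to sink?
Maximum flow = 6

Max flow: 6

Flow assignment:
  0 → 1: 6/11
  1 → 2: 6/11
  2 → 3: 6/13
  3 → 4: 6/18
  4 → 5: 6/6
  5 → 6: 6/7
  6 → 7: 6/16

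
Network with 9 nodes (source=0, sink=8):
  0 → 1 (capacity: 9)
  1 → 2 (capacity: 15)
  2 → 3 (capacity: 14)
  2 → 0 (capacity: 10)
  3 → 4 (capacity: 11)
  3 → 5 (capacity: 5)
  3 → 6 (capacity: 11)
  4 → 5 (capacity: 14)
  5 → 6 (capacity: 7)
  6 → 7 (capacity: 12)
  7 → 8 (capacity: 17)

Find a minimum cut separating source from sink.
Min cut value = 9, edges: (0,1)

Min cut value: 9
Partition: S = [0], T = [1, 2, 3, 4, 5, 6, 7, 8]
Cut edges: (0,1)

By max-flow min-cut theorem, max flow = min cut = 9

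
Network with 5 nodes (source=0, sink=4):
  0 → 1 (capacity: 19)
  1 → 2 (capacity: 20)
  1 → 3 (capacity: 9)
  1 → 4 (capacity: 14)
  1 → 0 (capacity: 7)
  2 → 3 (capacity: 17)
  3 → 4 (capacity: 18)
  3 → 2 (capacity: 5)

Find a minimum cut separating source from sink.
Min cut value = 19, edges: (0,1)

Min cut value: 19
Partition: S = [0], T = [1, 2, 3, 4]
Cut edges: (0,1)

By max-flow min-cut theorem, max flow = min cut = 19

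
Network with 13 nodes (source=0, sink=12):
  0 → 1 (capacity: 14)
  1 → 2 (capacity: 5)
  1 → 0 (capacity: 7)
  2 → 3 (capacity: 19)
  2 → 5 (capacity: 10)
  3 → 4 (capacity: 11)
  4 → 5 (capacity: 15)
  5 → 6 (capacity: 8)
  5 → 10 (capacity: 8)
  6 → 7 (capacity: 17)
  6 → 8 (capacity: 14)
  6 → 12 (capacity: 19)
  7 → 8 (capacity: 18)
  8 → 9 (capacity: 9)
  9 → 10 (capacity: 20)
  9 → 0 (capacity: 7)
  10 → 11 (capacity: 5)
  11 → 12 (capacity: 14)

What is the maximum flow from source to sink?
Maximum flow = 5

Max flow: 5

Flow assignment:
  0 → 1: 5/14
  1 → 2: 5/5
  2 → 5: 5/10
  5 → 6: 5/8
  6 → 12: 5/19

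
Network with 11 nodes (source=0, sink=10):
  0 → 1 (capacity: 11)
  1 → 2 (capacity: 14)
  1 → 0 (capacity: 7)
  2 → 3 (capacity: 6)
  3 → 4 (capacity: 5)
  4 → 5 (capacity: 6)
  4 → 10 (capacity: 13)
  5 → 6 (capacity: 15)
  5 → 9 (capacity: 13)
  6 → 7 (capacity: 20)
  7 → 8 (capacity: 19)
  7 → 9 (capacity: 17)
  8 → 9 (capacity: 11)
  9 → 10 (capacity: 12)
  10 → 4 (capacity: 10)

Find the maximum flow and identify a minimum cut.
Max flow = 5, Min cut edges: (3,4)

Maximum flow: 5
Minimum cut: (3,4)
Partition: S = [0, 1, 2, 3], T = [4, 5, 6, 7, 8, 9, 10]

Max-flow min-cut theorem verified: both equal 5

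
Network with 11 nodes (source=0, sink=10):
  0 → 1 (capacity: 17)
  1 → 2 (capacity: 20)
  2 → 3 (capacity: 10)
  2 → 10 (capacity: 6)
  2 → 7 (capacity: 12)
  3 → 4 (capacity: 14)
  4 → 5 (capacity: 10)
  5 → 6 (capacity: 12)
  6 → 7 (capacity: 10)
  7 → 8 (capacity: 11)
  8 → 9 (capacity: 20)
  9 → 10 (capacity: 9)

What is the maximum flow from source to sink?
Maximum flow = 15

Max flow: 15

Flow assignment:
  0 → 1: 15/17
  1 → 2: 15/20
  2 → 10: 6/6
  2 → 7: 9/12
  7 → 8: 9/11
  8 → 9: 9/20
  9 → 10: 9/9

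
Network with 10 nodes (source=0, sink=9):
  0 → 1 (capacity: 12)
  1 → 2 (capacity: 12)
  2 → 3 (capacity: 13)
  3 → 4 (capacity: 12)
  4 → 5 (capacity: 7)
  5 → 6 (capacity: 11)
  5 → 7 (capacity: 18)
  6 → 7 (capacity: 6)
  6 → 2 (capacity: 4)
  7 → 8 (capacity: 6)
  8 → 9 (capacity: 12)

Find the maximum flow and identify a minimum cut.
Max flow = 6, Min cut edges: (7,8)

Maximum flow: 6
Minimum cut: (7,8)
Partition: S = [0, 1, 2, 3, 4, 5, 6, 7], T = [8, 9]

Max-flow min-cut theorem verified: both equal 6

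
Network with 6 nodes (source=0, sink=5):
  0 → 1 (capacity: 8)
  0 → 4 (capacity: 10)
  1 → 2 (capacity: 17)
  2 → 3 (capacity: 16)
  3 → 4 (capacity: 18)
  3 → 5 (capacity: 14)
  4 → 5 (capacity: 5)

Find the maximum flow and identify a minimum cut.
Max flow = 13, Min cut edges: (0,1), (4,5)

Maximum flow: 13
Minimum cut: (0,1), (4,5)
Partition: S = [0, 4], T = [1, 2, 3, 5]

Max-flow min-cut theorem verified: both equal 13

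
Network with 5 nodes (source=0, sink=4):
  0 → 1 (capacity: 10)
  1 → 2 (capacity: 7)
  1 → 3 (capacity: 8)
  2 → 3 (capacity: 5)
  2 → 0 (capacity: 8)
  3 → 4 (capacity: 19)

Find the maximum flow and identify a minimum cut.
Max flow = 10, Min cut edges: (0,1)

Maximum flow: 10
Minimum cut: (0,1)
Partition: S = [0], T = [1, 2, 3, 4]

Max-flow min-cut theorem verified: both equal 10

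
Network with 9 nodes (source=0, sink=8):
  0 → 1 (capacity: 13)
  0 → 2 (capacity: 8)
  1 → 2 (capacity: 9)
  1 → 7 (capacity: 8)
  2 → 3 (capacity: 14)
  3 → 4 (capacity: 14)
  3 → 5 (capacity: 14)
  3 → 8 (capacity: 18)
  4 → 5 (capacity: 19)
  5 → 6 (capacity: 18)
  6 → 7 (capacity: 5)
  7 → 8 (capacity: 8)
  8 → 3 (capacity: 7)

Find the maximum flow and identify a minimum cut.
Max flow = 21, Min cut edges: (0,1), (0,2)

Maximum flow: 21
Minimum cut: (0,1), (0,2)
Partition: S = [0], T = [1, 2, 3, 4, 5, 6, 7, 8]

Max-flow min-cut theorem verified: both equal 21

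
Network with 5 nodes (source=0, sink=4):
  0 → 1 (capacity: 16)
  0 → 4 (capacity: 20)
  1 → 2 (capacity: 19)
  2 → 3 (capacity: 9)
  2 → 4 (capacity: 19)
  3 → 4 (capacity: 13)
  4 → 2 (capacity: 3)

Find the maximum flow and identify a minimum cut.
Max flow = 36, Min cut edges: (0,1), (0,4)

Maximum flow: 36
Minimum cut: (0,1), (0,4)
Partition: S = [0], T = [1, 2, 3, 4]

Max-flow min-cut theorem verified: both equal 36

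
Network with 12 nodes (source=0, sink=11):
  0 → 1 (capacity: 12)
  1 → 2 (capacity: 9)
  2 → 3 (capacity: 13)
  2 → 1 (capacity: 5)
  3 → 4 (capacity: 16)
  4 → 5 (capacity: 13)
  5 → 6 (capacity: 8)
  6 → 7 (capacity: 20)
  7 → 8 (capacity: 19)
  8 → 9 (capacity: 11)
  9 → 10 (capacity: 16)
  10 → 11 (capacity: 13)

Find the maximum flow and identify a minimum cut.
Max flow = 8, Min cut edges: (5,6)

Maximum flow: 8
Minimum cut: (5,6)
Partition: S = [0, 1, 2, 3, 4, 5], T = [6, 7, 8, 9, 10, 11]

Max-flow min-cut theorem verified: both equal 8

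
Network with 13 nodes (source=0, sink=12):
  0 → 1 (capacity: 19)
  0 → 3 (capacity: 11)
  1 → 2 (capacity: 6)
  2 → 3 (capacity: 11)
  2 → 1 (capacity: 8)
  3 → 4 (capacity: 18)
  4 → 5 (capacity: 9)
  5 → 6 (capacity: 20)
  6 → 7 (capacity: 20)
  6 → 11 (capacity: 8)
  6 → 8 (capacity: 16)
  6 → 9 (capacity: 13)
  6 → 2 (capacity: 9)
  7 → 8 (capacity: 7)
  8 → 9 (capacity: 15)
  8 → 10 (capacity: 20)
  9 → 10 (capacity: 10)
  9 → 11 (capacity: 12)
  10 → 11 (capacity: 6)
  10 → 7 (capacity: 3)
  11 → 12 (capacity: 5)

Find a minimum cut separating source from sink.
Min cut value = 5, edges: (11,12)

Min cut value: 5
Partition: S = [0, 1, 2, 3, 4, 5, 6, 7, 8, 9, 10, 11], T = [12]
Cut edges: (11,12)

By max-flow min-cut theorem, max flow = min cut = 5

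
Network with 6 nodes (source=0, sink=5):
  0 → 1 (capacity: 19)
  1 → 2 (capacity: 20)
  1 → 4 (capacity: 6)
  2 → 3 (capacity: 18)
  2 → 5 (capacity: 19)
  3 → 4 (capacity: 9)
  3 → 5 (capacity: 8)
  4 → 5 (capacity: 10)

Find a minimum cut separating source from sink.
Min cut value = 19, edges: (0,1)

Min cut value: 19
Partition: S = [0], T = [1, 2, 3, 4, 5]
Cut edges: (0,1)

By max-flow min-cut theorem, max flow = min cut = 19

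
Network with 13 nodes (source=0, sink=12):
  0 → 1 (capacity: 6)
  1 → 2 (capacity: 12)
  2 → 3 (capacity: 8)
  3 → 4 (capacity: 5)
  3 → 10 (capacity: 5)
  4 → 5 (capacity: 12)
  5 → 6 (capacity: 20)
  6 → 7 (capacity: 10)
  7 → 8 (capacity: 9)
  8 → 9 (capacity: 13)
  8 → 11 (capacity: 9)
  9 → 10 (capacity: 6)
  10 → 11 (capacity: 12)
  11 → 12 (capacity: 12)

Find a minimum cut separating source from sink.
Min cut value = 6, edges: (0,1)

Min cut value: 6
Partition: S = [0], T = [1, 2, 3, 4, 5, 6, 7, 8, 9, 10, 11, 12]
Cut edges: (0,1)

By max-flow min-cut theorem, max flow = min cut = 6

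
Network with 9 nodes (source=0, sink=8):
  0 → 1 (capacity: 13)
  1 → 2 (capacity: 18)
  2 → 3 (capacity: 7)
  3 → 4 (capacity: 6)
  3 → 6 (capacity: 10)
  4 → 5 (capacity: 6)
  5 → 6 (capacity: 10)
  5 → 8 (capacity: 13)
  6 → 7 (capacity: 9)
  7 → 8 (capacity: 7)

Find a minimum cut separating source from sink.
Min cut value = 7, edges: (2,3)

Min cut value: 7
Partition: S = [0, 1, 2], T = [3, 4, 5, 6, 7, 8]
Cut edges: (2,3)

By max-flow min-cut theorem, max flow = min cut = 7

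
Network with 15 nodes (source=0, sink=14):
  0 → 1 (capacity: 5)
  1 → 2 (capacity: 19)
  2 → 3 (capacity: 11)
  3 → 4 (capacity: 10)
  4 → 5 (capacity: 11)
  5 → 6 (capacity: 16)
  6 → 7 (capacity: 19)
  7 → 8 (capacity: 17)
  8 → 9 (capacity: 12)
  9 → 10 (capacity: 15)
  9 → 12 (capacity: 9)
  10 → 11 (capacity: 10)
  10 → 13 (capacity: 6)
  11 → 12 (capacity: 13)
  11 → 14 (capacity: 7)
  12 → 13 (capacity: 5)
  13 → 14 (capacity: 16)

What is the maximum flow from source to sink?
Maximum flow = 5

Max flow: 5

Flow assignment:
  0 → 1: 5/5
  1 → 2: 5/19
  2 → 3: 5/11
  3 → 4: 5/10
  4 → 5: 5/11
  5 → 6: 5/16
  6 → 7: 5/19
  7 → 8: 5/17
  8 → 9: 5/12
  9 → 10: 5/15
  10 → 11: 5/10
  11 → 14: 5/7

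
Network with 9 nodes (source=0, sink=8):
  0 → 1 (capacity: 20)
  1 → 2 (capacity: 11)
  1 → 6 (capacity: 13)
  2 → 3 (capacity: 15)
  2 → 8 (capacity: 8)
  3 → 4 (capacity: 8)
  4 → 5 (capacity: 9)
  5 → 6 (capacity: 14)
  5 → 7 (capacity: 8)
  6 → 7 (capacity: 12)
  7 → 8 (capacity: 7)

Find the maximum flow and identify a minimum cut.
Max flow = 15, Min cut edges: (2,8), (7,8)

Maximum flow: 15
Minimum cut: (2,8), (7,8)
Partition: S = [0, 1, 2, 3, 4, 5, 6, 7], T = [8]

Max-flow min-cut theorem verified: both equal 15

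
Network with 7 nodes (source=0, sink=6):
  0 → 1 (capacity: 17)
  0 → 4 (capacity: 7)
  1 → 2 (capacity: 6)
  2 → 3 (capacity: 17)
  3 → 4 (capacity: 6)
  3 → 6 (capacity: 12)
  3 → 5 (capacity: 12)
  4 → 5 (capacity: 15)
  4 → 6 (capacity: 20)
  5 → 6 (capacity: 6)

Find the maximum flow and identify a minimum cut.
Max flow = 13, Min cut edges: (0,4), (1,2)

Maximum flow: 13
Minimum cut: (0,4), (1,2)
Partition: S = [0, 1], T = [2, 3, 4, 5, 6]

Max-flow min-cut theorem verified: both equal 13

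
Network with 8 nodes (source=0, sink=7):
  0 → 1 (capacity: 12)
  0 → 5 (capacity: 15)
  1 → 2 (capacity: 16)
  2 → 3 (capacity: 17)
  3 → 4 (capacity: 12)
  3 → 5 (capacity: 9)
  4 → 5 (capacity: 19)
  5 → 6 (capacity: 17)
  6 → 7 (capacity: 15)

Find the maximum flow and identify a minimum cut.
Max flow = 15, Min cut edges: (6,7)

Maximum flow: 15
Minimum cut: (6,7)
Partition: S = [0, 1, 2, 3, 4, 5, 6], T = [7]

Max-flow min-cut theorem verified: both equal 15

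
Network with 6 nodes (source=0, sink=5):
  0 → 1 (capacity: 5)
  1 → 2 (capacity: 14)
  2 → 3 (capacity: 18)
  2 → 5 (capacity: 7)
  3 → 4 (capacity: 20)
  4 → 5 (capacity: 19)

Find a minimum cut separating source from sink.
Min cut value = 5, edges: (0,1)

Min cut value: 5
Partition: S = [0], T = [1, 2, 3, 4, 5]
Cut edges: (0,1)

By max-flow min-cut theorem, max flow = min cut = 5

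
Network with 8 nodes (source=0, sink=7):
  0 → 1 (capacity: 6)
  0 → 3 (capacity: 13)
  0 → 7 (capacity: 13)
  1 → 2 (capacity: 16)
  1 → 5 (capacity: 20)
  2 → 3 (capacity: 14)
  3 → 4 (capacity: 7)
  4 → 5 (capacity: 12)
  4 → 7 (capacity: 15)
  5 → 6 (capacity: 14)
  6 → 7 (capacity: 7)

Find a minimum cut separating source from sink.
Min cut value = 26, edges: (0,1), (0,7), (3,4)

Min cut value: 26
Partition: S = [0, 2, 3], T = [1, 4, 5, 6, 7]
Cut edges: (0,1), (0,7), (3,4)

By max-flow min-cut theorem, max flow = min cut = 26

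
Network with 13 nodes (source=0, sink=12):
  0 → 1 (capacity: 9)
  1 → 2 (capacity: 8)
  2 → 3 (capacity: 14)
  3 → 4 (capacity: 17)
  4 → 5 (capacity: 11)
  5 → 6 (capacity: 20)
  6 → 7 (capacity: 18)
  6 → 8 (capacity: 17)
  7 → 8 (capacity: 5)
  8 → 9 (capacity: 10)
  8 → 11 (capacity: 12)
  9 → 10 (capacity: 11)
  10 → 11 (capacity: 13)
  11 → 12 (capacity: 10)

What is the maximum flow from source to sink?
Maximum flow = 8

Max flow: 8

Flow assignment:
  0 → 1: 8/9
  1 → 2: 8/8
  2 → 3: 8/14
  3 → 4: 8/17
  4 → 5: 8/11
  5 → 6: 8/20
  6 → 8: 8/17
  8 → 11: 8/12
  11 → 12: 8/10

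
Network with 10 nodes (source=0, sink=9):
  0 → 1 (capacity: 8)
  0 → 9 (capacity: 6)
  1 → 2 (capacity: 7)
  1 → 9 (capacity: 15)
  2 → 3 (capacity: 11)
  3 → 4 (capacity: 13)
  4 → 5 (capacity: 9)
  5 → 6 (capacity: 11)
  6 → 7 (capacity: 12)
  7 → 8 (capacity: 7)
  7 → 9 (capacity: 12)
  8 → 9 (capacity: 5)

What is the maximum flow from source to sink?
Maximum flow = 14

Max flow: 14

Flow assignment:
  0 → 1: 8/8
  0 → 9: 6/6
  1 → 9: 8/15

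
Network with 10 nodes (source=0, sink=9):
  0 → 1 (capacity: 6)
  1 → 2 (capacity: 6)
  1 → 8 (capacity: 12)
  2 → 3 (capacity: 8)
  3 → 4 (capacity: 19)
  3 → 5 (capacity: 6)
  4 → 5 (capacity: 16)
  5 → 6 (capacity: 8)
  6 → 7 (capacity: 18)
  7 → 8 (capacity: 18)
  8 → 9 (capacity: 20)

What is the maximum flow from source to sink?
Maximum flow = 6

Max flow: 6

Flow assignment:
  0 → 1: 6/6
  1 → 8: 6/12
  8 → 9: 6/20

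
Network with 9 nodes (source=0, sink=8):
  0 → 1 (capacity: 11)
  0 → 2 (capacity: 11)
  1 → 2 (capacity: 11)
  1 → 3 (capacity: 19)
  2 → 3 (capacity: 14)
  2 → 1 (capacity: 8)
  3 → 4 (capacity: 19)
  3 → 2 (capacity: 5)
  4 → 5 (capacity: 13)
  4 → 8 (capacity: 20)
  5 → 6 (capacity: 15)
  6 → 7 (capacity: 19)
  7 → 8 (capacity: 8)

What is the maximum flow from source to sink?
Maximum flow = 19

Max flow: 19

Flow assignment:
  0 → 1: 8/11
  0 → 2: 11/11
  1 → 3: 8/19
  2 → 3: 11/14
  3 → 4: 19/19
  4 → 8: 19/20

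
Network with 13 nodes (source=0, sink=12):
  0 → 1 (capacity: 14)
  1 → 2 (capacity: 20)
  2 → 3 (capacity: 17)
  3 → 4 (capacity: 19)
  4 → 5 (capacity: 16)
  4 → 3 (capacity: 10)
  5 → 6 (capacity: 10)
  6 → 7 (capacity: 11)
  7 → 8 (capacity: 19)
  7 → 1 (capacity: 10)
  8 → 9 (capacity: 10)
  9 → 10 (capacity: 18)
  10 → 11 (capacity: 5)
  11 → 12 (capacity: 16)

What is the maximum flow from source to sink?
Maximum flow = 5

Max flow: 5

Flow assignment:
  0 → 1: 5/14
  1 → 2: 10/20
  2 → 3: 10/17
  3 → 4: 10/19
  4 → 5: 10/16
  5 → 6: 10/10
  6 → 7: 10/11
  7 → 8: 5/19
  7 → 1: 5/10
  8 → 9: 5/10
  9 → 10: 5/18
  10 → 11: 5/5
  11 → 12: 5/16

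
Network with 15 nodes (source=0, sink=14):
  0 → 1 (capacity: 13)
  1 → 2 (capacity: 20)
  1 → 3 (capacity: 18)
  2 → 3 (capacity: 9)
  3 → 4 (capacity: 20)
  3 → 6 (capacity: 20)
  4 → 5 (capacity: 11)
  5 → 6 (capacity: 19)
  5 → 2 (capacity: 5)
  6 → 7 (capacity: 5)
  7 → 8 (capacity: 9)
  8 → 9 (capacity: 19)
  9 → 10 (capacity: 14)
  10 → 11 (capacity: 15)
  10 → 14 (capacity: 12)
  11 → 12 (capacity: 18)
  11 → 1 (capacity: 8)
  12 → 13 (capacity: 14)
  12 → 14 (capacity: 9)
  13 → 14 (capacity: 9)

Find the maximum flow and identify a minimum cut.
Max flow = 5, Min cut edges: (6,7)

Maximum flow: 5
Minimum cut: (6,7)
Partition: S = [0, 1, 2, 3, 4, 5, 6], T = [7, 8, 9, 10, 11, 12, 13, 14]

Max-flow min-cut theorem verified: both equal 5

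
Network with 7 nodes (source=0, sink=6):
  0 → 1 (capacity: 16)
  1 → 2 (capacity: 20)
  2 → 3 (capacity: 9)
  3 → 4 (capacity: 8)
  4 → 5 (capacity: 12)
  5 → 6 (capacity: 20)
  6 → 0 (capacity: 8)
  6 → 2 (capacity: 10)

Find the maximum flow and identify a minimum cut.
Max flow = 8, Min cut edges: (3,4)

Maximum flow: 8
Minimum cut: (3,4)
Partition: S = [0, 1, 2, 3], T = [4, 5, 6]

Max-flow min-cut theorem verified: both equal 8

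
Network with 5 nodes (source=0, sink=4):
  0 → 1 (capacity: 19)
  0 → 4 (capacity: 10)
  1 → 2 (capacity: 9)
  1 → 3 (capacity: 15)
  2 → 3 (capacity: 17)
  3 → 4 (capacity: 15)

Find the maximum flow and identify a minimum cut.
Max flow = 25, Min cut edges: (0,4), (3,4)

Maximum flow: 25
Minimum cut: (0,4), (3,4)
Partition: S = [0, 1, 2, 3], T = [4]

Max-flow min-cut theorem verified: both equal 25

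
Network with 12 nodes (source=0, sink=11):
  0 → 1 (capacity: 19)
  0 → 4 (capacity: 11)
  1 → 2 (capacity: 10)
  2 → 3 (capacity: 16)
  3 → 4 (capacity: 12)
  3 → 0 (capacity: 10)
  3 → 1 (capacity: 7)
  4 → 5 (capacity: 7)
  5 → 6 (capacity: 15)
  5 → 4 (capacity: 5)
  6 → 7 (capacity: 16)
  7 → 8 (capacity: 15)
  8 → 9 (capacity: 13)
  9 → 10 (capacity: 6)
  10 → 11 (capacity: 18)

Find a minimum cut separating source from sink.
Min cut value = 6, edges: (9,10)

Min cut value: 6
Partition: S = [0, 1, 2, 3, 4, 5, 6, 7, 8, 9], T = [10, 11]
Cut edges: (9,10)

By max-flow min-cut theorem, max flow = min cut = 6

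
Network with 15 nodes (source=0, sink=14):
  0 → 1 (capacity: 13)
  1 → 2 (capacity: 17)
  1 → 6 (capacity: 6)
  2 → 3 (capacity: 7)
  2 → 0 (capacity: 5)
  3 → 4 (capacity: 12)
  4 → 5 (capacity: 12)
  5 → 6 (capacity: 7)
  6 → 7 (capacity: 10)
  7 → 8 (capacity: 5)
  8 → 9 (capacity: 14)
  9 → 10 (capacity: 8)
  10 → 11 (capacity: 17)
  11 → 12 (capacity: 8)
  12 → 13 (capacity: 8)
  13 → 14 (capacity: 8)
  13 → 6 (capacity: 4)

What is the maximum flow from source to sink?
Maximum flow = 5

Max flow: 5

Flow assignment:
  0 → 1: 7/13
  1 → 2: 7/17
  2 → 3: 5/7
  2 → 0: 2/5
  3 → 4: 5/12
  4 → 5: 5/12
  5 → 6: 5/7
  6 → 7: 5/10
  7 → 8: 5/5
  8 → 9: 5/14
  9 → 10: 5/8
  10 → 11: 5/17
  11 → 12: 5/8
  12 → 13: 5/8
  13 → 14: 5/8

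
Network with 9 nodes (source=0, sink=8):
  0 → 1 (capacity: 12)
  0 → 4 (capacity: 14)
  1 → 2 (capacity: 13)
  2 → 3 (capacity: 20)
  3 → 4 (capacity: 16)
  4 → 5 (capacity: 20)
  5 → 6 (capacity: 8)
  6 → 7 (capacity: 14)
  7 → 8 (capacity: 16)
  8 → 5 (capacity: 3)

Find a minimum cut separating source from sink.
Min cut value = 8, edges: (5,6)

Min cut value: 8
Partition: S = [0, 1, 2, 3, 4, 5], T = [6, 7, 8]
Cut edges: (5,6)

By max-flow min-cut theorem, max flow = min cut = 8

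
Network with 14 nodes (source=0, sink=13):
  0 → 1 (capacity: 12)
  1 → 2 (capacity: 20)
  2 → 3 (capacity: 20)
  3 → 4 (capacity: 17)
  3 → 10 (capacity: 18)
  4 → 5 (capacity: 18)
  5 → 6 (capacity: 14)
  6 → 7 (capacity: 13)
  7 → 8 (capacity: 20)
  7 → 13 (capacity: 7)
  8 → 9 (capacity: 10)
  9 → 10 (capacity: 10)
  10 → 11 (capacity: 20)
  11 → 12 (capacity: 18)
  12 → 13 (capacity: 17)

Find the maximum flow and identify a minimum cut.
Max flow = 12, Min cut edges: (0,1)

Maximum flow: 12
Minimum cut: (0,1)
Partition: S = [0], T = [1, 2, 3, 4, 5, 6, 7, 8, 9, 10, 11, 12, 13]

Max-flow min-cut theorem verified: both equal 12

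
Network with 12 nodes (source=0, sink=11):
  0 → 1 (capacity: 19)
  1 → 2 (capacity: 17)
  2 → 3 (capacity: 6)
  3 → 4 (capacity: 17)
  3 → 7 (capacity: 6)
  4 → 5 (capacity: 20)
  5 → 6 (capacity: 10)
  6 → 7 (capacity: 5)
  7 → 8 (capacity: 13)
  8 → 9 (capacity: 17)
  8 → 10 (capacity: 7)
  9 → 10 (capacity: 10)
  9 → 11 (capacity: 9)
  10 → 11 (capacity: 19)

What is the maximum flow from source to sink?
Maximum flow = 6

Max flow: 6

Flow assignment:
  0 → 1: 6/19
  1 → 2: 6/17
  2 → 3: 6/6
  3 → 7: 6/6
  7 → 8: 6/13
  8 → 9: 6/17
  9 → 11: 6/9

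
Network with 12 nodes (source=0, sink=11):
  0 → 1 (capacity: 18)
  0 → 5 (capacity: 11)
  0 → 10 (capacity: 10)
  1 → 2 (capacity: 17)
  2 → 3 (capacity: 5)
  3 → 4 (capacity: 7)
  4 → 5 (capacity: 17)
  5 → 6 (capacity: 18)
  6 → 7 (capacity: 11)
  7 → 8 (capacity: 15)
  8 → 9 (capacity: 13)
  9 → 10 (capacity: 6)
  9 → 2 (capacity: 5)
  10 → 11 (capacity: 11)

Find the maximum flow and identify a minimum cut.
Max flow = 11, Min cut edges: (10,11)

Maximum flow: 11
Minimum cut: (10,11)
Partition: S = [0, 1, 2, 3, 4, 5, 6, 7, 8, 9, 10], T = [11]

Max-flow min-cut theorem verified: both equal 11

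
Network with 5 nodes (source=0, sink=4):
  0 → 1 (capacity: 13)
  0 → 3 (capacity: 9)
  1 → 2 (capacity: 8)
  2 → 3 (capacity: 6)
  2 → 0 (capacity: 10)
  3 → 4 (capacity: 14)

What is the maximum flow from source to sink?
Maximum flow = 14

Max flow: 14

Flow assignment:
  0 → 1: 8/13
  0 → 3: 8/9
  1 → 2: 8/8
  2 → 3: 6/6
  2 → 0: 2/10
  3 → 4: 14/14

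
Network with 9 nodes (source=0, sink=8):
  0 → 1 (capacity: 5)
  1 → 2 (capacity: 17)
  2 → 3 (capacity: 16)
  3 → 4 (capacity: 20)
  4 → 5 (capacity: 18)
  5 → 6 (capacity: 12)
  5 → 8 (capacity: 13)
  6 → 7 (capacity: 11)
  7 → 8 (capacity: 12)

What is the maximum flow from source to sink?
Maximum flow = 5

Max flow: 5

Flow assignment:
  0 → 1: 5/5
  1 → 2: 5/17
  2 → 3: 5/16
  3 → 4: 5/20
  4 → 5: 5/18
  5 → 8: 5/13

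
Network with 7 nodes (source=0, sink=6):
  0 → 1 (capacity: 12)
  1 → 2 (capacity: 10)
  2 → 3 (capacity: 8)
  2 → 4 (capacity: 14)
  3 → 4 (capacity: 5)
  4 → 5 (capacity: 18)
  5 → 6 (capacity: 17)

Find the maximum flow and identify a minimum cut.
Max flow = 10, Min cut edges: (1,2)

Maximum flow: 10
Minimum cut: (1,2)
Partition: S = [0, 1], T = [2, 3, 4, 5, 6]

Max-flow min-cut theorem verified: both equal 10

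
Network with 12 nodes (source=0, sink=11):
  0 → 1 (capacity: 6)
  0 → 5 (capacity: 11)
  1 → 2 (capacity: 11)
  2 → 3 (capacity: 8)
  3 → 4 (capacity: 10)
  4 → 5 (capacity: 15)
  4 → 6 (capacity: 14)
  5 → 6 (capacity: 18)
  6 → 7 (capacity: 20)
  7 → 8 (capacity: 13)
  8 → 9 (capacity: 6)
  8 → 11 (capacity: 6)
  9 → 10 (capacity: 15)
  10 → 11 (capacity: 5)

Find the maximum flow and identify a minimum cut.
Max flow = 11, Min cut edges: (8,11), (10,11)

Maximum flow: 11
Minimum cut: (8,11), (10,11)
Partition: S = [0, 1, 2, 3, 4, 5, 6, 7, 8, 9, 10], T = [11]

Max-flow min-cut theorem verified: both equal 11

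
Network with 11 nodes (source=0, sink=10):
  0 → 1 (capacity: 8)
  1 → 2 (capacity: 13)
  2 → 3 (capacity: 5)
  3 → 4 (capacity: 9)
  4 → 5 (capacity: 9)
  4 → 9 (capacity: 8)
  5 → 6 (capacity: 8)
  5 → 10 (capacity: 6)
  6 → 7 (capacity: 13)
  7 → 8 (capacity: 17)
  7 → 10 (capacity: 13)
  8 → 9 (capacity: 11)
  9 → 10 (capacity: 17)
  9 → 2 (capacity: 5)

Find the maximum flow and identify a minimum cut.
Max flow = 5, Min cut edges: (2,3)

Maximum flow: 5
Minimum cut: (2,3)
Partition: S = [0, 1, 2], T = [3, 4, 5, 6, 7, 8, 9, 10]

Max-flow min-cut theorem verified: both equal 5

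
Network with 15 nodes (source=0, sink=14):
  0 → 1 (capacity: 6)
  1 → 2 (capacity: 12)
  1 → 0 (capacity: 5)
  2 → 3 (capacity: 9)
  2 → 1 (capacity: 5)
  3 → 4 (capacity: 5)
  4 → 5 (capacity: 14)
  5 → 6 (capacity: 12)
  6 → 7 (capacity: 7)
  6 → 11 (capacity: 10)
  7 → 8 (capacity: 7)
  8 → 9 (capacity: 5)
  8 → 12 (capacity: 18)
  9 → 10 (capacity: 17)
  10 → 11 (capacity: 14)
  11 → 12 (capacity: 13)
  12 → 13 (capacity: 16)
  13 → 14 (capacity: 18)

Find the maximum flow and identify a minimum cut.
Max flow = 5, Min cut edges: (3,4)

Maximum flow: 5
Minimum cut: (3,4)
Partition: S = [0, 1, 2, 3], T = [4, 5, 6, 7, 8, 9, 10, 11, 12, 13, 14]

Max-flow min-cut theorem verified: both equal 5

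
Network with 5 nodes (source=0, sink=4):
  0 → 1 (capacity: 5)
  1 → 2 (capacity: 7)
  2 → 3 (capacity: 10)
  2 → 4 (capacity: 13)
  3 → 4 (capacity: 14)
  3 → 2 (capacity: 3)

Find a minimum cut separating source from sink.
Min cut value = 5, edges: (0,1)

Min cut value: 5
Partition: S = [0], T = [1, 2, 3, 4]
Cut edges: (0,1)

By max-flow min-cut theorem, max flow = min cut = 5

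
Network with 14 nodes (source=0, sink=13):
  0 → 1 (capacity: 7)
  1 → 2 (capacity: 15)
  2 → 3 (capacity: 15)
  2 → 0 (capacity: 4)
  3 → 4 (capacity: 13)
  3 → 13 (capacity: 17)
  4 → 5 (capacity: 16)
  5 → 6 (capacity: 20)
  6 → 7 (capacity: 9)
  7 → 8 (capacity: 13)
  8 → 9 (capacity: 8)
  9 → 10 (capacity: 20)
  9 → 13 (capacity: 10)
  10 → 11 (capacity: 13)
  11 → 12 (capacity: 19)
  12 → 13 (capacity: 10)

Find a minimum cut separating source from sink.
Min cut value = 7, edges: (0,1)

Min cut value: 7
Partition: S = [0], T = [1, 2, 3, 4, 5, 6, 7, 8, 9, 10, 11, 12, 13]
Cut edges: (0,1)

By max-flow min-cut theorem, max flow = min cut = 7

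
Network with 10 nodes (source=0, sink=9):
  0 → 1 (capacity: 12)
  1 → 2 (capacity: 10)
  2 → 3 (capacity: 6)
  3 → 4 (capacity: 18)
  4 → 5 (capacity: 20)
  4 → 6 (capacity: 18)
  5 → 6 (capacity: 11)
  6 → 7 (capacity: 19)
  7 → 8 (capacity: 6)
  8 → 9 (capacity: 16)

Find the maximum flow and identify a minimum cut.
Max flow = 6, Min cut edges: (7,8)

Maximum flow: 6
Minimum cut: (7,8)
Partition: S = [0, 1, 2, 3, 4, 5, 6, 7], T = [8, 9]

Max-flow min-cut theorem verified: both equal 6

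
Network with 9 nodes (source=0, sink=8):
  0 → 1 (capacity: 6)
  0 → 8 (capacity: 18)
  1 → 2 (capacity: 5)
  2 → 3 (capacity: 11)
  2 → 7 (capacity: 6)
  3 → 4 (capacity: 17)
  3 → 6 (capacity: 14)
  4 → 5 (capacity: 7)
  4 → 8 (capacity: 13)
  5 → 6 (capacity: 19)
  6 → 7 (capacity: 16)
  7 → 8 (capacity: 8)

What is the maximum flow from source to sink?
Maximum flow = 23

Max flow: 23

Flow assignment:
  0 → 1: 5/6
  0 → 8: 18/18
  1 → 2: 5/5
  2 → 7: 5/6
  7 → 8: 5/8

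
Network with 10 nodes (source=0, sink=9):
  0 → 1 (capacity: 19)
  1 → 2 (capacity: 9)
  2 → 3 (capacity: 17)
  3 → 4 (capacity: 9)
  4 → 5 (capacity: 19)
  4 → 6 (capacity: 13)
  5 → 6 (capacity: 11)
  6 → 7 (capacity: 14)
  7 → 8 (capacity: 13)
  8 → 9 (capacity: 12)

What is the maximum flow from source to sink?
Maximum flow = 9

Max flow: 9

Flow assignment:
  0 → 1: 9/19
  1 → 2: 9/9
  2 → 3: 9/17
  3 → 4: 9/9
  4 → 6: 9/13
  6 → 7: 9/14
  7 → 8: 9/13
  8 → 9: 9/12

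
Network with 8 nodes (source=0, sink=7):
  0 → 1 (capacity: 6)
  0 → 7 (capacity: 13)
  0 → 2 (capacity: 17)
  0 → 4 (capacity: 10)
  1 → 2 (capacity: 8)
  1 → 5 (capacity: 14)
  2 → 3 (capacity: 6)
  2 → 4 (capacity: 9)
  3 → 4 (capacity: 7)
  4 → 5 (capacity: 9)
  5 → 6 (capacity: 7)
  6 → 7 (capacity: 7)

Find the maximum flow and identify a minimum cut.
Max flow = 20, Min cut edges: (0,7), (6,7)

Maximum flow: 20
Minimum cut: (0,7), (6,7)
Partition: S = [0, 1, 2, 3, 4, 5, 6], T = [7]

Max-flow min-cut theorem verified: both equal 20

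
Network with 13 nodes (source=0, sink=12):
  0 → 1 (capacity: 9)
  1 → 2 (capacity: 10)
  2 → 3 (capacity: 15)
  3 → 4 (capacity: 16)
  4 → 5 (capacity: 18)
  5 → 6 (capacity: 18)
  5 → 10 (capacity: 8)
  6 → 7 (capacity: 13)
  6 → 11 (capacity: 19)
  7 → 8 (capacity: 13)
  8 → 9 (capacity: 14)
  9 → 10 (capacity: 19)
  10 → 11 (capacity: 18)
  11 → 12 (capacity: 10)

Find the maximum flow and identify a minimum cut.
Max flow = 9, Min cut edges: (0,1)

Maximum flow: 9
Minimum cut: (0,1)
Partition: S = [0], T = [1, 2, 3, 4, 5, 6, 7, 8, 9, 10, 11, 12]

Max-flow min-cut theorem verified: both equal 9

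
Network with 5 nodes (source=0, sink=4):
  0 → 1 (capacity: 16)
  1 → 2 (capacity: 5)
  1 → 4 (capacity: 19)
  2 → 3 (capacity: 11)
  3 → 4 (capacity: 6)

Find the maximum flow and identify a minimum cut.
Max flow = 16, Min cut edges: (0,1)

Maximum flow: 16
Minimum cut: (0,1)
Partition: S = [0], T = [1, 2, 3, 4]

Max-flow min-cut theorem verified: both equal 16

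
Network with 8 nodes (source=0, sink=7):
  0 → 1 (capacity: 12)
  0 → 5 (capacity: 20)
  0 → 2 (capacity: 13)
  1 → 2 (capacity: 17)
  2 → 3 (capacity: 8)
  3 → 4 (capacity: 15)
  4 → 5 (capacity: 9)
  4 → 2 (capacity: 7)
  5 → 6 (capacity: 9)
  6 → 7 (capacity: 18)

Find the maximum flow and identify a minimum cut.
Max flow = 9, Min cut edges: (5,6)

Maximum flow: 9
Minimum cut: (5,6)
Partition: S = [0, 1, 2, 3, 4, 5], T = [6, 7]

Max-flow min-cut theorem verified: both equal 9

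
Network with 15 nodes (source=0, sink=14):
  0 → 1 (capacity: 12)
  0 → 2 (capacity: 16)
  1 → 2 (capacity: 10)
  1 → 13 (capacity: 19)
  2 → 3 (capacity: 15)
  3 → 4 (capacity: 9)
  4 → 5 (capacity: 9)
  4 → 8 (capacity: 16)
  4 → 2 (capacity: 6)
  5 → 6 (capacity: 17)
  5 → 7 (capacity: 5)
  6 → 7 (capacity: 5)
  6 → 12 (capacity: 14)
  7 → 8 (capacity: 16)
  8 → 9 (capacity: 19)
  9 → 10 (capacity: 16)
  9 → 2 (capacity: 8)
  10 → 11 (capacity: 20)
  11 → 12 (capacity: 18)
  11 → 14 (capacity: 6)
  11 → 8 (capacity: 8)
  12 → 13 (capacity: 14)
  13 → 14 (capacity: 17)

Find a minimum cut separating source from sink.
Min cut value = 21, edges: (0,1), (3,4)

Min cut value: 21
Partition: S = [0, 2, 3], T = [1, 4, 5, 6, 7, 8, 9, 10, 11, 12, 13, 14]
Cut edges: (0,1), (3,4)

By max-flow min-cut theorem, max flow = min cut = 21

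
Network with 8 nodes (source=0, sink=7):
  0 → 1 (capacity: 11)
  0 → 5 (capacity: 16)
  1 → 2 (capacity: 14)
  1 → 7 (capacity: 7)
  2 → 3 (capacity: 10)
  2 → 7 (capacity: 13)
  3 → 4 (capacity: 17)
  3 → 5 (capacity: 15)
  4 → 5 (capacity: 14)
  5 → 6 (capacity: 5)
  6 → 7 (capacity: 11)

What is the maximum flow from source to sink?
Maximum flow = 16

Max flow: 16

Flow assignment:
  0 → 1: 11/11
  0 → 5: 5/16
  1 → 2: 4/14
  1 → 7: 7/7
  2 → 7: 4/13
  5 → 6: 5/5
  6 → 7: 5/11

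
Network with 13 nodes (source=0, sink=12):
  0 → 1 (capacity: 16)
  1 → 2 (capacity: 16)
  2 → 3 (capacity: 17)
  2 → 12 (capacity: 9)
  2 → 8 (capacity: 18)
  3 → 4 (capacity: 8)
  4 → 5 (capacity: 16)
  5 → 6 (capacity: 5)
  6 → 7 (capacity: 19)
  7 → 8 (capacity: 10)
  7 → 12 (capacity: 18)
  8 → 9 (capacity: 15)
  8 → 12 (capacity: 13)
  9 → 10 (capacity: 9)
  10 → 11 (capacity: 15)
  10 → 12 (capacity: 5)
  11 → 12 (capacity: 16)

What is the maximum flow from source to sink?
Maximum flow = 16

Max flow: 16

Flow assignment:
  0 → 1: 16/16
  1 → 2: 16/16
  2 → 12: 9/9
  2 → 8: 7/18
  8 → 12: 7/13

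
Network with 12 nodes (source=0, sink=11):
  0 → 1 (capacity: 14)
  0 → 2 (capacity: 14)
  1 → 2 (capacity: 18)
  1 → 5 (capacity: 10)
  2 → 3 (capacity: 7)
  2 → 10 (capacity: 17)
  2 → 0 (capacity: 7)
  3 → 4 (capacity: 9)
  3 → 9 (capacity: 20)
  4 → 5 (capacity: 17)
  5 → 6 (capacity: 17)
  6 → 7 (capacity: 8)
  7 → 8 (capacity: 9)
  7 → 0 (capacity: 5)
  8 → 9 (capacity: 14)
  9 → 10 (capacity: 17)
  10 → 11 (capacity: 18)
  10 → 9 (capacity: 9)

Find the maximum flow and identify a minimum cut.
Max flow = 18, Min cut edges: (10,11)

Maximum flow: 18
Minimum cut: (10,11)
Partition: S = [0, 1, 2, 3, 4, 5, 6, 7, 8, 9, 10], T = [11]

Max-flow min-cut theorem verified: both equal 18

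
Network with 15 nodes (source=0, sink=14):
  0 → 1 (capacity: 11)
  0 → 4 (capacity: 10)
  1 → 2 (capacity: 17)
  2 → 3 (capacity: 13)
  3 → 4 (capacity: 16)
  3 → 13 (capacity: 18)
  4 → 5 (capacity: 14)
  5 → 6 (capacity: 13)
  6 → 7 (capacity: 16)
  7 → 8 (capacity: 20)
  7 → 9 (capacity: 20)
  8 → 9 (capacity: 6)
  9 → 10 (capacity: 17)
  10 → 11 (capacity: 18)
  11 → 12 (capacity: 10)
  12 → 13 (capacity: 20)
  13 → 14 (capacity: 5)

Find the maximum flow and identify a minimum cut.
Max flow = 5, Min cut edges: (13,14)

Maximum flow: 5
Minimum cut: (13,14)
Partition: S = [0, 1, 2, 3, 4, 5, 6, 7, 8, 9, 10, 11, 12, 13], T = [14]

Max-flow min-cut theorem verified: both equal 5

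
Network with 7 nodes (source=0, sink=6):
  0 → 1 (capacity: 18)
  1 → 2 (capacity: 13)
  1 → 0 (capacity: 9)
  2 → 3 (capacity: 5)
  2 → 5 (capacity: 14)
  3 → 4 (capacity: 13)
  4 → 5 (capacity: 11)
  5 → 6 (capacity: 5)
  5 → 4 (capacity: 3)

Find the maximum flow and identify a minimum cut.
Max flow = 5, Min cut edges: (5,6)

Maximum flow: 5
Minimum cut: (5,6)
Partition: S = [0, 1, 2, 3, 4, 5], T = [6]

Max-flow min-cut theorem verified: both equal 5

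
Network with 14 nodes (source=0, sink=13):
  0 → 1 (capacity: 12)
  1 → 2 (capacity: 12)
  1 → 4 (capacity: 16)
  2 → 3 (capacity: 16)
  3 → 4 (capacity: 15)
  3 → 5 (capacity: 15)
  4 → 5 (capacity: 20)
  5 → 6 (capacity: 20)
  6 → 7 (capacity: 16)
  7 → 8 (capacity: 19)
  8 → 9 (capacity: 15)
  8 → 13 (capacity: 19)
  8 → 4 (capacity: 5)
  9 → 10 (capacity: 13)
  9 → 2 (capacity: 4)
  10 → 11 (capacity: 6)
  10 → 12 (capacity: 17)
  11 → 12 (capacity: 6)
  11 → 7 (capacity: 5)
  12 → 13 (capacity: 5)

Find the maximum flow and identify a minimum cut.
Max flow = 12, Min cut edges: (0,1)

Maximum flow: 12
Minimum cut: (0,1)
Partition: S = [0], T = [1, 2, 3, 4, 5, 6, 7, 8, 9, 10, 11, 12, 13]

Max-flow min-cut theorem verified: both equal 12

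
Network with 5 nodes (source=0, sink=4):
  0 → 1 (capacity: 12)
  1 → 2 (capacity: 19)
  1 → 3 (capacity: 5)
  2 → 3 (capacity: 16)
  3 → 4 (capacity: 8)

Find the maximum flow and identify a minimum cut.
Max flow = 8, Min cut edges: (3,4)

Maximum flow: 8
Minimum cut: (3,4)
Partition: S = [0, 1, 2, 3], T = [4]

Max-flow min-cut theorem verified: both equal 8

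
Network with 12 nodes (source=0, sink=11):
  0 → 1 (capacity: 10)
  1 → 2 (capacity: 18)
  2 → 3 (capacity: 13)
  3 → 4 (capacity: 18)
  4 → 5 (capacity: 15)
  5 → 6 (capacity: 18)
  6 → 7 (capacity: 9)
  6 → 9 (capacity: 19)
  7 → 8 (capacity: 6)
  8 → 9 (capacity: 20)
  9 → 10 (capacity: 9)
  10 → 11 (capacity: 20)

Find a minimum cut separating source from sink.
Min cut value = 9, edges: (9,10)

Min cut value: 9
Partition: S = [0, 1, 2, 3, 4, 5, 6, 7, 8, 9], T = [10, 11]
Cut edges: (9,10)

By max-flow min-cut theorem, max flow = min cut = 9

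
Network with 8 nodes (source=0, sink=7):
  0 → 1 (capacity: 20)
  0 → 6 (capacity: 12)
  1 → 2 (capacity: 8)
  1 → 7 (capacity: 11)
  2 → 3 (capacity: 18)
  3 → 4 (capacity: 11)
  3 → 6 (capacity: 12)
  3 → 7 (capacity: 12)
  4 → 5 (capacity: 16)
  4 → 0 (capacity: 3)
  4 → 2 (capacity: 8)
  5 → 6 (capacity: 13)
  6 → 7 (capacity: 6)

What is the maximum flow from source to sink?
Maximum flow = 25

Max flow: 25

Flow assignment:
  0 → 1: 19/20
  0 → 6: 6/12
  1 → 2: 8/8
  1 → 7: 11/11
  2 → 3: 8/18
  3 → 7: 8/12
  6 → 7: 6/6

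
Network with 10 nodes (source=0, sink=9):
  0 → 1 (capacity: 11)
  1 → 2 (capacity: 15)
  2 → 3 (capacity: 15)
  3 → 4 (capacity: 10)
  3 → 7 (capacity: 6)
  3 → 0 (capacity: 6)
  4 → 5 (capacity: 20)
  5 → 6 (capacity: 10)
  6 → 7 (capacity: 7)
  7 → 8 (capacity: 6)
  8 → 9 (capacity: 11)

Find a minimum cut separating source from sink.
Min cut value = 6, edges: (7,8)

Min cut value: 6
Partition: S = [0, 1, 2, 3, 4, 5, 6, 7], T = [8, 9]
Cut edges: (7,8)

By max-flow min-cut theorem, max flow = min cut = 6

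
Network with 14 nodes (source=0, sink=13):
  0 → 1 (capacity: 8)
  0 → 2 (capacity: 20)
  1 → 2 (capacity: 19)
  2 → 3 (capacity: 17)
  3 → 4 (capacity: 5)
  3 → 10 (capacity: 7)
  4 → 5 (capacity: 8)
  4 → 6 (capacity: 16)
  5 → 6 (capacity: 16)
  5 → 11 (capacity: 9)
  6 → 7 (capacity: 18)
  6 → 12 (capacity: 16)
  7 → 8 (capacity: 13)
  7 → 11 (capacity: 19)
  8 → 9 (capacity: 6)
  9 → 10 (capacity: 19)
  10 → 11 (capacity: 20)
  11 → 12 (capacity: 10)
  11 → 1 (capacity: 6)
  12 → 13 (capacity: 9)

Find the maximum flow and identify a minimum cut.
Max flow = 9, Min cut edges: (12,13)

Maximum flow: 9
Minimum cut: (12,13)
Partition: S = [0, 1, 2, 3, 4, 5, 6, 7, 8, 9, 10, 11, 12], T = [13]

Max-flow min-cut theorem verified: both equal 9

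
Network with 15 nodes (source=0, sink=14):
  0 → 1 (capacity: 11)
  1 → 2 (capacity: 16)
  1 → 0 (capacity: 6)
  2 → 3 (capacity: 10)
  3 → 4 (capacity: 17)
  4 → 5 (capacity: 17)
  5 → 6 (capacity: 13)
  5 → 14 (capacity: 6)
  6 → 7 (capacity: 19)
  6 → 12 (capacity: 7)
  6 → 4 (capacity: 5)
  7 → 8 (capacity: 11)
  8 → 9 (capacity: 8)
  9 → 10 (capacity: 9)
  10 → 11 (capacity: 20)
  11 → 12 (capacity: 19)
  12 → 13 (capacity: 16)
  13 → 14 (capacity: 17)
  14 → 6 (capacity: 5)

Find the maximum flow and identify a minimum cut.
Max flow = 10, Min cut edges: (2,3)

Maximum flow: 10
Minimum cut: (2,3)
Partition: S = [0, 1, 2], T = [3, 4, 5, 6, 7, 8, 9, 10, 11, 12, 13, 14]

Max-flow min-cut theorem verified: both equal 10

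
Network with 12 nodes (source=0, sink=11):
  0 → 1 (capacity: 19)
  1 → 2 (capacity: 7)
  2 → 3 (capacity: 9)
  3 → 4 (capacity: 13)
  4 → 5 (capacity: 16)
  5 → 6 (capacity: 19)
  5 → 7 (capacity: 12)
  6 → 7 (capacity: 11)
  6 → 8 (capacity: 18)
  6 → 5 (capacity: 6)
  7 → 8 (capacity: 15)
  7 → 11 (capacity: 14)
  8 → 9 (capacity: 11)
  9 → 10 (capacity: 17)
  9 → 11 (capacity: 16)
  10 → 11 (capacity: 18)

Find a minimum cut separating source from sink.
Min cut value = 7, edges: (1,2)

Min cut value: 7
Partition: S = [0, 1], T = [2, 3, 4, 5, 6, 7, 8, 9, 10, 11]
Cut edges: (1,2)

By max-flow min-cut theorem, max flow = min cut = 7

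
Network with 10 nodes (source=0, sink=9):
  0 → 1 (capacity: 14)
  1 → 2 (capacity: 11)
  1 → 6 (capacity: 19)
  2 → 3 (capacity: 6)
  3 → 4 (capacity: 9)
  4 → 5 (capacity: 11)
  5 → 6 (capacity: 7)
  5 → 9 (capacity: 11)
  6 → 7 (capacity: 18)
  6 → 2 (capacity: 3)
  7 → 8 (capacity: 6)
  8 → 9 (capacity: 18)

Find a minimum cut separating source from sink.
Min cut value = 12, edges: (2,3), (7,8)

Min cut value: 12
Partition: S = [0, 1, 2, 6, 7], T = [3, 4, 5, 8, 9]
Cut edges: (2,3), (7,8)

By max-flow min-cut theorem, max flow = min cut = 12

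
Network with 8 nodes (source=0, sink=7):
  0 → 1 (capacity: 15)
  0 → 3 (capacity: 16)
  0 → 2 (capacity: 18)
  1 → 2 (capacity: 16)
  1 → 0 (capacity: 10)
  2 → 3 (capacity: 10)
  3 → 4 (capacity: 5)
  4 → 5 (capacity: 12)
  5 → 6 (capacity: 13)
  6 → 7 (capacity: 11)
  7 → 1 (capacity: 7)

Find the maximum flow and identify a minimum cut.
Max flow = 5, Min cut edges: (3,4)

Maximum flow: 5
Minimum cut: (3,4)
Partition: S = [0, 1, 2, 3], T = [4, 5, 6, 7]

Max-flow min-cut theorem verified: both equal 5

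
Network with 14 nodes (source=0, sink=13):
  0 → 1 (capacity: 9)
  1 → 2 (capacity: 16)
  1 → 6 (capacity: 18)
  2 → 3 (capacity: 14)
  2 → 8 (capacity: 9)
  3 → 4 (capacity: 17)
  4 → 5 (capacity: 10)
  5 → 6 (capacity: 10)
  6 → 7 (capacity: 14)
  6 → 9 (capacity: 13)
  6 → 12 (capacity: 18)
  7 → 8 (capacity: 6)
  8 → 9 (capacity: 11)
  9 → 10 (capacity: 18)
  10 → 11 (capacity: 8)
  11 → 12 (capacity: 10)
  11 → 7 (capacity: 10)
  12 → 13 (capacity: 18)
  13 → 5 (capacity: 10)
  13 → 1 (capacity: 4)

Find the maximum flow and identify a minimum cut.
Max flow = 9, Min cut edges: (0,1)

Maximum flow: 9
Minimum cut: (0,1)
Partition: S = [0], T = [1, 2, 3, 4, 5, 6, 7, 8, 9, 10, 11, 12, 13]

Max-flow min-cut theorem verified: both equal 9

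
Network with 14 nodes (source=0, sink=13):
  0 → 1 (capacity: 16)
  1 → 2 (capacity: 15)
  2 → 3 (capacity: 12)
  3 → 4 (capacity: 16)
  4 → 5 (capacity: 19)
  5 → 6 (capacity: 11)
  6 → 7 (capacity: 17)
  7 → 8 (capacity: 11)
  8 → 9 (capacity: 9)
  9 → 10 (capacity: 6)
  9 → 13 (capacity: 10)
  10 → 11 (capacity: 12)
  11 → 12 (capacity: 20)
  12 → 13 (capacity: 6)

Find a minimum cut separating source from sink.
Min cut value = 9, edges: (8,9)

Min cut value: 9
Partition: S = [0, 1, 2, 3, 4, 5, 6, 7, 8], T = [9, 10, 11, 12, 13]
Cut edges: (8,9)

By max-flow min-cut theorem, max flow = min cut = 9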